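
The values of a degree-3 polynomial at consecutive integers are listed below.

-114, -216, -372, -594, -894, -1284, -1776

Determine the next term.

-2382

-102  -156  -222  -300  -390  -492
-54  -66  -78  -90  -102
-12  -12  -12  -12
Constant third difference = -12, so extend:
-102 − 12 = -114;  -492 − 114 = -606;  -1776 − 606 = -2382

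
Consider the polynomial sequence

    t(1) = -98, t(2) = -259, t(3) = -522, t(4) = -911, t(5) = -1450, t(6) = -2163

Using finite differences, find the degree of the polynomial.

3

-161, -263, -389, -539, -713
-102, -126, -150, -174
-24, -24, -24
The third differences are constant, so the polynomial has degree 3.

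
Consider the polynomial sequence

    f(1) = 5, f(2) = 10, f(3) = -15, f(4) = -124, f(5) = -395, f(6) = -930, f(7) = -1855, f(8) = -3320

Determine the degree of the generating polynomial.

4

D1: 5, -25, -109, -271, -535, -925, -1465
D2: -30, -84, -162, -264, -390, -540
D3: -54, -78, -102, -126, -150
D4: -24, -24, -24, -24
The fourth differences are constant, so the polynomial has degree 4.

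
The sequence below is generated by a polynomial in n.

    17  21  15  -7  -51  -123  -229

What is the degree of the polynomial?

3

Δ: 4, -6, -22, -44, -72, -106
Δ²: -10, -16, -22, -28, -34
Δ³: -6, -6, -6, -6
The third differences are constant, so the polynomial has degree 3.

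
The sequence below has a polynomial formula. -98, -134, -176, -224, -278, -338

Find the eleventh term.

-728

Δ: -36, -42, -48, -54, -60
Δ²: -6, -6, -6, -6
Second differences constant at -6.
-60 − 6 = -66;  -338 − 66 = -404
-66 − 6 = -72;  -404 − 72 = -476
-72 − 6 = -78;  -476 − 78 = -554
-78 − 6 = -84;  -554 − 84 = -638
-84 − 6 = -90;  -638 − 90 = -728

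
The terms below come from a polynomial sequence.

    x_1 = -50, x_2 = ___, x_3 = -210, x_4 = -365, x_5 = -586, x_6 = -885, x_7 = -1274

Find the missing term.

Using the last 5 terms:
D1: -155, -221, -299, -389
D2: -66, -78, -90
D3: -12, -12
Constant third difference = -12.
Extend backward: -66 + 12 = -54;  -155 + 54 = -101;  -210 + 101 = -109

-109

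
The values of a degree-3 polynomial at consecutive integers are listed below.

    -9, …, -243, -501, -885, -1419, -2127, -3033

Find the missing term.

-87

Using the last 6 terms:
D1: -258  -384  -534  -708  -906
D2: -126  -150  -174  -198
D3: -24  -24  -24
Constant third difference = -24.
Extend backward: -126 + 24 = -102;  -258 + 102 = -156;  -243 + 156 = -87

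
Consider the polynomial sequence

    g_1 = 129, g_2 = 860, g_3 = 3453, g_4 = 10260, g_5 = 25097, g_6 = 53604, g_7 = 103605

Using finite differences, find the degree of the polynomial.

5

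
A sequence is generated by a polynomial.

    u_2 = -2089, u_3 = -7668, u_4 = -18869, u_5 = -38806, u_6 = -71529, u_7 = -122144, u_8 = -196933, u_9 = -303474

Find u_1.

166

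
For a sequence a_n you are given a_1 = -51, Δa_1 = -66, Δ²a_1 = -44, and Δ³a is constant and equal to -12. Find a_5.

-627

Build the table forward from the leading diagonal:
Δ³: -12, -12, -12, -12, -12
Δ²: -44, -56, -68, -80, -92
Δ: -66, -110, -166, -234, -314
a: -51, -117, -227, -393, -627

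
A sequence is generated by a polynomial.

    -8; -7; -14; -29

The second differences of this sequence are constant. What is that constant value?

-8

First differences: 1, -7, -15
Second differences: -8, -8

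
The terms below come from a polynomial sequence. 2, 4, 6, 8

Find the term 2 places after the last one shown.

12

First differences: 2, 2, 2
First differences constant at 2.
8 + 2 = 10
10 + 2 = 12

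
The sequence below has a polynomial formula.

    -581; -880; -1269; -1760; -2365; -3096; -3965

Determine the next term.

-299, -389, -491, -605, -731, -869
-90, -102, -114, -126, -138
-12, -12, -12, -12
Constant third difference = -12, so extend:
-138 − 12 = -150;  -869 − 150 = -1019;  -3965 − 1019 = -4984

-4984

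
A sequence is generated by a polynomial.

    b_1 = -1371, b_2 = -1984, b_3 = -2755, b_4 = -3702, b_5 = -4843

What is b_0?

-898

D1: -613, -771, -947, -1141
D2: -158, -176, -194
D3: -18, -18
The third differences are constant at -18.
Work back: -158 + 18 = -140;  -613 + 140 = -473;  -1371 + 473 = -898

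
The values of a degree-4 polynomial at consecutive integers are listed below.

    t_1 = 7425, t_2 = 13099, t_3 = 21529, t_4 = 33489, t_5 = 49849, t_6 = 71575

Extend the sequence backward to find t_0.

3829

D1: 5674  8430  11960  16360  21726
D2: 2756  3530  4400  5366
D3: 774  870  966
D4: 96  96
The fourth differences are constant at 96.
Work back: 774 − 96 = 678;  2756 − 678 = 2078;  5674 − 2078 = 3596;  7425 − 3596 = 3829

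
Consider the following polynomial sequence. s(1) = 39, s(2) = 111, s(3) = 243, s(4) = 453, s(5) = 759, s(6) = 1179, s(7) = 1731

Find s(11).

72, 132, 210, 306, 420, 552
60, 78, 96, 114, 132
18, 18, 18, 18
Constant third difference = 18, so extend:
132 + 18 = 150;  552 + 150 = 702;  1731 + 702 = 2433
150 + 18 = 168;  702 + 168 = 870;  2433 + 870 = 3303
168 + 18 = 186;  870 + 186 = 1056;  3303 + 1056 = 4359
186 + 18 = 204;  1056 + 204 = 1260;  4359 + 1260 = 5619

5619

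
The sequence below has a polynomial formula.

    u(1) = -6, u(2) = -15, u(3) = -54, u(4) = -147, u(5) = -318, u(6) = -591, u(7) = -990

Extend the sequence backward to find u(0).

Δ: -9  -39  -93  -171  -273  -399
Δ²: -30  -54  -78  -102  -126
Δ³: -24  -24  -24  -24
The third differences are constant at -24.
Work back: -30 + 24 = -6;  -9 + 6 = -3;  -6 + 3 = -3

-3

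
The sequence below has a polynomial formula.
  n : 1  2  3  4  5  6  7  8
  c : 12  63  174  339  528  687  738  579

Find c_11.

-2538

51, 111, 165, 189, 159, 51, -159
60, 54, 24, -30, -108, -210
-6, -30, -54, -78, -102
-24, -24, -24, -24
Fourth differences constant at -24.
-102 − 24 = -126;  -210 − 126 = -336;  -159 − 336 = -495;  579 − 495 = 84
-126 − 24 = -150;  -336 − 150 = -486;  -495 − 486 = -981;  84 − 981 = -897
-150 − 24 = -174;  -486 − 174 = -660;  -981 − 660 = -1641;  -897 − 1641 = -2538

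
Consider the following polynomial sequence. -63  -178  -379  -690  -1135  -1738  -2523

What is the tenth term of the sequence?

-6210

Δ: -115, -201, -311, -445, -603, -785
Δ²: -86, -110, -134, -158, -182
Δ³: -24, -24, -24, -24
Third differences constant at -24.
-182 − 24 = -206;  -785 − 206 = -991;  -2523 − 991 = -3514
-206 − 24 = -230;  -991 − 230 = -1221;  -3514 − 1221 = -4735
-230 − 24 = -254;  -1221 − 254 = -1475;  -4735 − 1475 = -6210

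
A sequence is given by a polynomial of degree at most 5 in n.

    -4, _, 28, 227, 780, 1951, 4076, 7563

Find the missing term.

Using the last 6 terms:
First differences: 199, 553, 1171, 2125, 3487
Second differences: 354, 618, 954, 1362
Third differences: 264, 336, 408
Fourth differences: 72, 72
Constant fourth difference = 72.
Extend backward: 264 − 72 = 192;  354 − 192 = 162;  199 − 162 = 37;  28 − 37 = -9

-9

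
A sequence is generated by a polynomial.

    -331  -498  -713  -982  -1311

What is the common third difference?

First differences: -167, -215, -269, -329
Second differences: -48, -54, -60
Third differences: -6, -6

-6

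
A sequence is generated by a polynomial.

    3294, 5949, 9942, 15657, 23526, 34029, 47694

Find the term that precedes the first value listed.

Δ: 2655  3993  5715  7869  10503  13665
Δ²: 1338  1722  2154  2634  3162
Δ³: 384  432  480  528
Δ⁴: 48  48  48
The fourth differences are constant at 48.
Work back: 384 − 48 = 336;  1338 − 336 = 1002;  2655 − 1002 = 1653;  3294 − 1653 = 1641

1641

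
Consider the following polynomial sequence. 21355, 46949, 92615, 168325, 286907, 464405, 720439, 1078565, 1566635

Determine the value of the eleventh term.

3067655

First differences: 25594 , 45666 , 75710 , 118582 , 177498 , 256034 , 358126 , 488070
Second differences: 20072 , 30044 , 42872 , 58916 , 78536 , 102092 , 129944
Third differences: 9972 , 12828 , 16044 , 19620 , 23556 , 27852
Fourth differences: 2856 , 3216 , 3576 , 3936 , 4296
Fifth differences: 360 , 360 , 360 , 360
Fifth differences constant at 360.
4296 + 360 = 4656;  27852 + 4656 = 32508;  129944 + 32508 = 162452;  488070 + 162452 = 650522;  1566635 + 650522 = 2217157
4656 + 360 = 5016;  32508 + 5016 = 37524;  162452 + 37524 = 199976;  650522 + 199976 = 850498;  2217157 + 850498 = 3067655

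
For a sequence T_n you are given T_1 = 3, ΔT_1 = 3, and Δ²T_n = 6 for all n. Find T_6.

Build the table forward from the leading diagonal:
Δ²: 6, 6, 6, 6, 6, 6
Δ: 3, 9, 15, 21, 27, 33
T: 3, 6, 15, 30, 51, 78

78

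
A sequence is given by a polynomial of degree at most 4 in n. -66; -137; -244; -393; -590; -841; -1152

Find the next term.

Δ: -71, -107, -149, -197, -251, -311
Δ²: -36, -42, -48, -54, -60
Δ³: -6, -6, -6, -6
Constant third difference = -6, so extend:
-60 − 6 = -66;  -311 − 66 = -377;  -1152 − 377 = -1529

-1529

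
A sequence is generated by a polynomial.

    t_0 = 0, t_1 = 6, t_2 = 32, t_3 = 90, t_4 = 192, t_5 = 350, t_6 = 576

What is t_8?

Δ: 6 , 26 , 58 , 102 , 158 , 226
Δ²: 20 , 32 , 44 , 56 , 68
Δ³: 12 , 12 , 12 , 12
Third differences constant at 12.
68 + 12 = 80;  226 + 80 = 306;  576 + 306 = 882
80 + 12 = 92;  306 + 92 = 398;  882 + 398 = 1280

1280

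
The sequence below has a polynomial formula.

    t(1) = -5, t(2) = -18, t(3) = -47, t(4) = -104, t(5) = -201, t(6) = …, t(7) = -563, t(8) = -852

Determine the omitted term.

-350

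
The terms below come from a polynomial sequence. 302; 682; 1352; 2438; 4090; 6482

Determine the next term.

9812

D1: 380, 670, 1086, 1652, 2392
D2: 290, 416, 566, 740
D3: 126, 150, 174
D4: 24, 24
Fourth differences constant at 24.
174 + 24 = 198;  740 + 198 = 938;  2392 + 938 = 3330;  6482 + 3330 = 9812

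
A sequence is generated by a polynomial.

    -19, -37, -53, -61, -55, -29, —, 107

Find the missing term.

Using the first 6 terms:
-18, -16, -8, 6, 26
2, 8, 14, 20
6, 6, 6
Constant third difference = 6.
Extend forward: 20 + 6 = 26;  26 + 26 = 52;  -29 + 52 = 23

23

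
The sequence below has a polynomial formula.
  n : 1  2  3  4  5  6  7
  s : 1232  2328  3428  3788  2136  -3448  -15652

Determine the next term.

1096, 1100, 360, -1652, -5584, -12204
4, -740, -2012, -3932, -6620
-744, -1272, -1920, -2688
-528, -648, -768
-120, -120
Fifth differences constant at -120.
-768 − 120 = -888;  -2688 − 888 = -3576;  -6620 − 3576 = -10196;  -12204 − 10196 = -22400;  -15652 − 22400 = -38052

-38052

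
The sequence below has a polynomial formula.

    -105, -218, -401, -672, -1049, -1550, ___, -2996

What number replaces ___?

Using the first 6 terms:
Δ: -113, -183, -271, -377, -501
Δ²: -70, -88, -106, -124
Δ³: -18, -18, -18
Constant third difference = -18.
Extend forward: -124 − 18 = -142;  -501 − 142 = -643;  -1550 − 643 = -2193

-2193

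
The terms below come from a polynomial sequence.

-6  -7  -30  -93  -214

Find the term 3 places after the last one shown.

-1105

Δ: -1, -23, -63, -121
Δ²: -22, -40, -58
Δ³: -18, -18
Constant third difference = -18, so extend:
-58 − 18 = -76;  -121 − 76 = -197;  -214 − 197 = -411
-76 − 18 = -94;  -197 − 94 = -291;  -411 − 291 = -702
-94 − 18 = -112;  -291 − 112 = -403;  -702 − 403 = -1105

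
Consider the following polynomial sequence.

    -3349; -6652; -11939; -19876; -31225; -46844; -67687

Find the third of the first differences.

D1: -3303, -5287, -7937, -11349, -15619, -20843
D2: -1984, -2650, -3412, -4270, -5224
D3: -666, -762, -858, -954
D4: -96, -96, -96

-7937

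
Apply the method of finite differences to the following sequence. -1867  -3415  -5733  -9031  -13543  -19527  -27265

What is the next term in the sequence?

D1: -1548  -2318  -3298  -4512  -5984  -7738
D2: -770  -980  -1214  -1472  -1754
D3: -210  -234  -258  -282
D4: -24  -24  -24
The fourth differences are constant (-24).
-282 − 24 = -306;  -1754 − 306 = -2060;  -7738 − 2060 = -9798;  -27265 − 9798 = -37063

-37063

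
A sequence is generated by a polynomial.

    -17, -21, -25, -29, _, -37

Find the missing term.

-33

Using the first 4 terms:
D1: -4  -4  -4
Constant first difference = -4.
Extend forward: -29 − 4 = -33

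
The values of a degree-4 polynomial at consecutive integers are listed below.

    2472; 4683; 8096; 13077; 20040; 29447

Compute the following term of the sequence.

41808

2211, 3413, 4981, 6963, 9407
1202, 1568, 1982, 2444
366, 414, 462
48, 48
Fourth differences constant at 48.
462 + 48 = 510;  2444 + 510 = 2954;  9407 + 2954 = 12361;  29447 + 12361 = 41808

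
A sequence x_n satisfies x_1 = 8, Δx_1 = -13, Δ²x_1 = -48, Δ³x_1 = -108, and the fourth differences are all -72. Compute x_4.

-283

Build the table forward from the leading diagonal:
D4: -72, -72, -72, -72
D3: -108, -180, -252, -324
D2: -48, -156, -336, -588
D1: -13, -61, -217, -553
x: 8, -5, -66, -283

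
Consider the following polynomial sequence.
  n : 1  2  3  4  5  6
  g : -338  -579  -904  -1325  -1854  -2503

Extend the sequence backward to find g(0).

-169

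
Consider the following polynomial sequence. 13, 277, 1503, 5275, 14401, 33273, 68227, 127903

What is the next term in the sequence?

223605

D1: 264, 1226, 3772, 9126, 18872, 34954, 59676
D2: 962, 2546, 5354, 9746, 16082, 24722
D3: 1584, 2808, 4392, 6336, 8640
D4: 1224, 1584, 1944, 2304
D5: 360, 360, 360
Fifth differences constant at 360.
2304 + 360 = 2664;  8640 + 2664 = 11304;  24722 + 11304 = 36026;  59676 + 36026 = 95702;  127903 + 95702 = 223605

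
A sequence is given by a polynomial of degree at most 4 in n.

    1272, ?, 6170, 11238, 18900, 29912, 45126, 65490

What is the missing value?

3036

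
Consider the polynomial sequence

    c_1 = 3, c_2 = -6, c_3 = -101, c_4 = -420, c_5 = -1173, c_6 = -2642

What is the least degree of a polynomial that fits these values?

4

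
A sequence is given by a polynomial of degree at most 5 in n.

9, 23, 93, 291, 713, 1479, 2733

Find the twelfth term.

First differences: 14, 70, 198, 422, 766, 1254
Second differences: 56, 128, 224, 344, 488
Third differences: 72, 96, 120, 144
Fourth differences: 24, 24, 24
The fourth differences are constant (24).
144 + 24 = 168;  488 + 168 = 656;  1254 + 656 = 1910;  2733 + 1910 = 4643
168 + 24 = 192;  656 + 192 = 848;  1910 + 848 = 2758;  4643 + 2758 = 7401
192 + 24 = 216;  848 + 216 = 1064;  2758 + 1064 = 3822;  7401 + 3822 = 11223
216 + 24 = 240;  1064 + 240 = 1304;  3822 + 1304 = 5126;  11223 + 5126 = 16349
240 + 24 = 264;  1304 + 264 = 1568;  5126 + 1568 = 6694;  16349 + 6694 = 23043

23043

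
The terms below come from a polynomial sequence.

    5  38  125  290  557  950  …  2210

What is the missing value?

Using the first 6 terms:
First differences: 33  87  165  267  393
Second differences: 54  78  102  126
Third differences: 24  24  24
Constant third difference = 24.
Extend forward: 126 + 24 = 150;  393 + 150 = 543;  950 + 543 = 1493

1493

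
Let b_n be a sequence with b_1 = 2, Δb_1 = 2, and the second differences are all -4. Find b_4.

Build the table forward from the leading diagonal:
Δ²: -4, -4, -4, -4
Δ: 2, -2, -6, -10
b: 2, 4, 2, -4

-4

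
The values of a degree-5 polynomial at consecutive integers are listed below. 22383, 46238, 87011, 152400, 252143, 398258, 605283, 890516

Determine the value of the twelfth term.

3269528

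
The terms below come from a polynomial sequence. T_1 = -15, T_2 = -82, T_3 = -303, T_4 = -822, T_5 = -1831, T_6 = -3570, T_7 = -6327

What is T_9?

-16287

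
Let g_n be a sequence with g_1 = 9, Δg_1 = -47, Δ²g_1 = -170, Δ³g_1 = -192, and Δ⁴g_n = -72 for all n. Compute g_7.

-7743

Build the table forward from the leading diagonal:
Δ⁴: -72  -72  -72  -72  -72  -72  -72
Δ³: -192  -264  -336  -408  -480  -552  -624
Δ²: -170  -362  -626  -962  -1370  -1850  -2402
Δ: -47  -217  -579  -1205  -2167  -3537  -5387
g: 9  -38  -255  -834  -2039  -4206  -7743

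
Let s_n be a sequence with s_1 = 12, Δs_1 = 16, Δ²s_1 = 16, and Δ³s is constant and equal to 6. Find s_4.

114

Build the table forward from the leading diagonal:
Third differences: 6  6  6  6
Second differences: 16  22  28  34
First differences: 16  32  54  82
s: 12  28  60  114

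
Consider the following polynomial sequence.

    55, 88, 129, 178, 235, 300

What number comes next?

373

Δ: 33, 41, 49, 57, 65
Δ²: 8, 8, 8, 8
The second differences are constant (8).
65 + 8 = 73;  300 + 73 = 373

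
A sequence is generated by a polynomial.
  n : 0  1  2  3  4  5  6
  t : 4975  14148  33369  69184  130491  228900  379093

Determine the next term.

9173 , 19221 , 35815 , 61307 , 98409 , 150193
10048 , 16594 , 25492 , 37102 , 51784
6546 , 8898 , 11610 , 14682
2352 , 2712 , 3072
360 , 360
The fifth differences are constant (360).
3072 + 360 = 3432;  14682 + 3432 = 18114;  51784 + 18114 = 69898;  150193 + 69898 = 220091;  379093 + 220091 = 599184

599184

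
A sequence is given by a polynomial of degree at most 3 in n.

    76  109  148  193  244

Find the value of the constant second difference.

Δ: 33, 39, 45, 51
Δ²: 6, 6, 6

6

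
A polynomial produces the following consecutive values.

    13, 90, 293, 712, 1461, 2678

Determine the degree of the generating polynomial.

4

D1: 77, 203, 419, 749, 1217
D2: 126, 216, 330, 468
D3: 90, 114, 138
D4: 24, 24
The fourth differences are constant, so the polynomial has degree 4.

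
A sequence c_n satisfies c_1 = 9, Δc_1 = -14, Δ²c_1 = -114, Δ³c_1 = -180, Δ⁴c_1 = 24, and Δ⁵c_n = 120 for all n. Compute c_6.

Build the table forward from the leading diagonal:
Δ⁵: 120  120  120  120  120  120
Δ⁴: 24  144  264  384  504  624
Δ³: -180  -156  -12  252  636  1140
Δ²: -114  -294  -450  -462  -210  426
Δ: -14  -128  -422  -872  -1334  -1544
c: 9  -5  -133  -555  -1427  -2761

-2761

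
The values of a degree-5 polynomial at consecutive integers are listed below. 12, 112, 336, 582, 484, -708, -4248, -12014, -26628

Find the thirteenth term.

-238764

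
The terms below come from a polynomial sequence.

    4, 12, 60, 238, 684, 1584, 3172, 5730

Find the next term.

9588

Δ: 8  48  178  446  900  1588  2558
Δ²: 40  130  268  454  688  970
Δ³: 90  138  186  234  282
Δ⁴: 48  48  48  48
The fourth differences are constant (48).
282 + 48 = 330;  970 + 330 = 1300;  2558 + 1300 = 3858;  5730 + 3858 = 9588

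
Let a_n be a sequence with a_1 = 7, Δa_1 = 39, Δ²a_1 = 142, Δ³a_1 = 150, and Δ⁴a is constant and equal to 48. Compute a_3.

Build the table forward from the leading diagonal:
Δ⁴: 48, 48, 48
Δ³: 150, 198, 246
Δ²: 142, 292, 490
Δ: 39, 181, 473
a: 7, 46, 227

227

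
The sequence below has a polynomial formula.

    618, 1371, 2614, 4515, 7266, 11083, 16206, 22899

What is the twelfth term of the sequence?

71491

First differences: 753  1243  1901  2751  3817  5123  6693
Second differences: 490  658  850  1066  1306  1570
Third differences: 168  192  216  240  264
Fourth differences: 24  24  24  24
Constant fourth difference = 24, so extend:
264 + 24 = 288;  1570 + 288 = 1858;  6693 + 1858 = 8551;  22899 + 8551 = 31450
288 + 24 = 312;  1858 + 312 = 2170;  8551 + 2170 = 10721;  31450 + 10721 = 42171
312 + 24 = 336;  2170 + 336 = 2506;  10721 + 2506 = 13227;  42171 + 13227 = 55398
336 + 24 = 360;  2506 + 360 = 2866;  13227 + 2866 = 16093;  55398 + 16093 = 71491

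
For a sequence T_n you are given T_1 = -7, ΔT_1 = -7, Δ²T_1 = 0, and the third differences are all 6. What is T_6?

18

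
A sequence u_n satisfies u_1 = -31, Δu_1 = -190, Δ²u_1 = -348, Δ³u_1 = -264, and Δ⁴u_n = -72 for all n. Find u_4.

Build the table forward from the leading diagonal:
Δ⁴: -72, -72, -72, -72
Δ³: -264, -336, -408, -480
Δ²: -348, -612, -948, -1356
Δ: -190, -538, -1150, -2098
u: -31, -221, -759, -1909

-1909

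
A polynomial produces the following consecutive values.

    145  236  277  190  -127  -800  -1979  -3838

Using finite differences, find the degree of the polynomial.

91, 41, -87, -317, -673, -1179, -1859
-50, -128, -230, -356, -506, -680
-78, -102, -126, -150, -174
-24, -24, -24, -24
The fourth differences are constant, so the polynomial has degree 4.

4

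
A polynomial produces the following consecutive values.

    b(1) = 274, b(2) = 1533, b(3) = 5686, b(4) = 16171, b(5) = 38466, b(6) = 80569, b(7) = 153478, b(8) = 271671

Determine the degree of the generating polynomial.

5

D1: 1259, 4153, 10485, 22295, 42103, 72909, 118193
D2: 2894, 6332, 11810, 19808, 30806, 45284
D3: 3438, 5478, 7998, 10998, 14478
D4: 2040, 2520, 3000, 3480
D5: 480, 480, 480
The fifth differences are constant, so the polynomial has degree 5.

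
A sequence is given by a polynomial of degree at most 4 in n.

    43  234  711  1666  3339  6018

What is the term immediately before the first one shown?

Δ: 191, 477, 955, 1673, 2679
Δ²: 286, 478, 718, 1006
Δ³: 192, 240, 288
Δ⁴: 48, 48
The fourth differences are constant at 48.
Work back: 192 − 48 = 144;  286 − 144 = 142;  191 − 142 = 49;  43 − 49 = -6

-6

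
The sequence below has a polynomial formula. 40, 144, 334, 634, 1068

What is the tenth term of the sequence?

D1: 104, 190, 300, 434
D2: 86, 110, 134
D3: 24, 24
Third differences constant at 24.
134 + 24 = 158;  434 + 158 = 592;  1068 + 592 = 1660
158 + 24 = 182;  592 + 182 = 774;  1660 + 774 = 2434
182 + 24 = 206;  774 + 206 = 980;  2434 + 980 = 3414
206 + 24 = 230;  980 + 230 = 1210;  3414 + 1210 = 4624
230 + 24 = 254;  1210 + 254 = 1464;  4624 + 1464 = 6088

6088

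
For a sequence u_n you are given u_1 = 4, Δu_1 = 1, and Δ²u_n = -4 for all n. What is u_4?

Build the table forward from the leading diagonal:
D2: -4, -4, -4, -4
D1: 1, -3, -7, -11
u: 4, 5, 2, -5

-5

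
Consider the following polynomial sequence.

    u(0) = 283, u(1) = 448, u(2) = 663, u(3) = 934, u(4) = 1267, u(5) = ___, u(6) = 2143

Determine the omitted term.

Using the first 5 terms:
Δ: 165  215  271  333
Δ²: 50  56  62
Δ³: 6  6
Constant third difference = 6.
Extend forward: 62 + 6 = 68;  333 + 68 = 401;  1267 + 401 = 1668

1668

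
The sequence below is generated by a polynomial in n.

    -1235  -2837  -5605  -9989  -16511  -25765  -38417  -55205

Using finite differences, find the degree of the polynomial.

D1: -1602, -2768, -4384, -6522, -9254, -12652, -16788
D2: -1166, -1616, -2138, -2732, -3398, -4136
D3: -450, -522, -594, -666, -738
D4: -72, -72, -72, -72
The fourth differences are constant, so the polynomial has degree 4.

4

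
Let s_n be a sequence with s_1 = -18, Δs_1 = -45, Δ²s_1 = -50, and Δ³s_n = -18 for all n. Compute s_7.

-1398

Build the table forward from the leading diagonal:
D3: -18  -18  -18  -18  -18  -18  -18
D2: -50  -68  -86  -104  -122  -140  -158
D1: -45  -95  -163  -249  -353  -475  -615
s: -18  -63  -158  -321  -570  -923  -1398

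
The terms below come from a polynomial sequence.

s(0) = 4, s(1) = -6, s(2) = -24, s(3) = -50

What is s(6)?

-176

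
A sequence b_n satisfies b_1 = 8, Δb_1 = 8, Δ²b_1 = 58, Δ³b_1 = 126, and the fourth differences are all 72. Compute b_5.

Build the table forward from the leading diagonal:
Fourth differences: 72  72  72  72  72
Third differences: 126  198  270  342  414
Second differences: 58  184  382  652  994
First differences: 8  66  250  632  1284
b: 8  16  82  332  964

964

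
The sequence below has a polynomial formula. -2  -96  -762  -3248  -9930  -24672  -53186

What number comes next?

First differences: -94, -666, -2486, -6682, -14742, -28514
Second differences: -572, -1820, -4196, -8060, -13772
Third differences: -1248, -2376, -3864, -5712
Fourth differences: -1128, -1488, -1848
Fifth differences: -360, -360
The fifth differences are constant (-360).
-1848 − 360 = -2208;  -5712 − 2208 = -7920;  -13772 − 7920 = -21692;  -28514 − 21692 = -50206;  -53186 − 50206 = -103392

-103392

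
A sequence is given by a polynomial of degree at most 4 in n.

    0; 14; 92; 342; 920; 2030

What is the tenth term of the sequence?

Δ: 14, 78, 250, 578, 1110
Δ²: 64, 172, 328, 532
Δ³: 108, 156, 204
Δ⁴: 48, 48
Constant fourth difference = 48, so extend:
204 + 48 = 252;  532 + 252 = 784;  1110 + 784 = 1894;  2030 + 1894 = 3924
252 + 48 = 300;  784 + 300 = 1084;  1894 + 1084 = 2978;  3924 + 2978 = 6902
300 + 48 = 348;  1084 + 348 = 1432;  2978 + 1432 = 4410;  6902 + 4410 = 11312
348 + 48 = 396;  1432 + 396 = 1828;  4410 + 1828 = 6238;  11312 + 6238 = 17550

17550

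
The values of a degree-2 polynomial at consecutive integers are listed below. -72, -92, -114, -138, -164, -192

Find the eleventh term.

-20  -22  -24  -26  -28
-2  -2  -2  -2
Second differences constant at -2.
-28 − 2 = -30;  -192 − 30 = -222
-30 − 2 = -32;  -222 − 32 = -254
-32 − 2 = -34;  -254 − 34 = -288
-34 − 2 = -36;  -288 − 36 = -324
-36 − 2 = -38;  -324 − 38 = -362

-362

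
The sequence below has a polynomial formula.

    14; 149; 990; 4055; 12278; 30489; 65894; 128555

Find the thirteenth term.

1463270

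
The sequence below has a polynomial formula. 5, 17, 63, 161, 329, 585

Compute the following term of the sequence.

947

D1: 12, 46, 98, 168, 256
D2: 34, 52, 70, 88
D3: 18, 18, 18
Constant third difference = 18, so extend:
88 + 18 = 106;  256 + 106 = 362;  585 + 362 = 947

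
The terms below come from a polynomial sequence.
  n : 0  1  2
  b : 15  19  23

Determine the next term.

27

D1: 4, 4
Constant first difference = 4, so extend:
23 + 4 = 27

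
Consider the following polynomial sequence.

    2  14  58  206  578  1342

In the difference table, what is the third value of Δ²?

D1: 12, 44, 148, 372, 764
D2: 32, 104, 224, 392
D3: 72, 120, 168
D4: 48, 48

224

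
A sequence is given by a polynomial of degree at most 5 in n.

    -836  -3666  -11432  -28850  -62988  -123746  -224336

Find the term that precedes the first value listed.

D1: -2830, -7766, -17418, -34138, -60758, -100590
D2: -4936, -9652, -16720, -26620, -39832
D3: -4716, -7068, -9900, -13212
D4: -2352, -2832, -3312
D5: -480, -480
The fifth differences are constant at -480.
Work back: -2352 + 480 = -1872;  -4716 + 1872 = -2844;  -4936 + 2844 = -2092;  -2830 + 2092 = -738;  -836 + 738 = -98

-98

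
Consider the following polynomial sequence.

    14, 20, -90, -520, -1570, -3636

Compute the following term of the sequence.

-7210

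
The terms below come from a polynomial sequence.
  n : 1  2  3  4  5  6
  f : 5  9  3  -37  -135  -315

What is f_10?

Δ: 4 , -6 , -40 , -98 , -180
Δ²: -10 , -34 , -58 , -82
Δ³: -24 , -24 , -24
The third differences are constant (-24).
-82 − 24 = -106;  -180 − 106 = -286;  -315 − 286 = -601
-106 − 24 = -130;  -286 − 130 = -416;  -601 − 416 = -1017
-130 − 24 = -154;  -416 − 154 = -570;  -1017 − 570 = -1587
-154 − 24 = -178;  -570 − 178 = -748;  -1587 − 748 = -2335

-2335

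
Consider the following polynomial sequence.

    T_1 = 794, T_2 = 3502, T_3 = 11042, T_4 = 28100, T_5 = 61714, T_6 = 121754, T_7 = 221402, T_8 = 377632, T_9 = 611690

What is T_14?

Δ: 2708  7540  17058  33614  60040  99648  156230  234058
Δ²: 4832  9518  16556  26426  39608  56582  77828
Δ³: 4686  7038  9870  13182  16974  21246
Δ⁴: 2352  2832  3312  3792  4272
Δ⁵: 480  480  480  480
The fifth differences are constant (480).
4272 + 480 = 4752;  21246 + 4752 = 25998;  77828 + 25998 = 103826;  234058 + 103826 = 337884;  611690 + 337884 = 949574
4752 + 480 = 5232;  25998 + 5232 = 31230;  103826 + 31230 = 135056;  337884 + 135056 = 472940;  949574 + 472940 = 1422514
5232 + 480 = 5712;  31230 + 5712 = 36942;  135056 + 36942 = 171998;  472940 + 171998 = 644938;  1422514 + 644938 = 2067452
5712 + 480 = 6192;  36942 + 6192 = 43134;  171998 + 43134 = 215132;  644938 + 215132 = 860070;  2067452 + 860070 = 2927522
6192 + 480 = 6672;  43134 + 6672 = 49806;  215132 + 49806 = 264938;  860070 + 264938 = 1125008;  2927522 + 1125008 = 4052530

4052530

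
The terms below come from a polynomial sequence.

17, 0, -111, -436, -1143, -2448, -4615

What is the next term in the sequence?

Δ: -17, -111, -325, -707, -1305, -2167
Δ²: -94, -214, -382, -598, -862
Δ³: -120, -168, -216, -264
Δ⁴: -48, -48, -48
The fourth differences are constant (-48).
-264 − 48 = -312;  -862 − 312 = -1174;  -2167 − 1174 = -3341;  -4615 − 3341 = -7956

-7956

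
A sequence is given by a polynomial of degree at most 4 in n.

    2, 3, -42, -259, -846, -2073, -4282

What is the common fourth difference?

First differences: 1, -45, -217, -587, -1227, -2209
Second differences: -46, -172, -370, -640, -982
Third differences: -126, -198, -270, -342
Fourth differences: -72, -72, -72

-72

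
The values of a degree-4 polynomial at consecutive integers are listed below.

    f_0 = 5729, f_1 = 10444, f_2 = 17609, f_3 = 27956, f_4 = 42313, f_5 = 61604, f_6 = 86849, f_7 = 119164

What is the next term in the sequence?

159761

First differences: 4715, 7165, 10347, 14357, 19291, 25245, 32315
Second differences: 2450, 3182, 4010, 4934, 5954, 7070
Third differences: 732, 828, 924, 1020, 1116
Fourth differences: 96, 96, 96, 96
Fourth differences constant at 96.
1116 + 96 = 1212;  7070 + 1212 = 8282;  32315 + 8282 = 40597;  119164 + 40597 = 159761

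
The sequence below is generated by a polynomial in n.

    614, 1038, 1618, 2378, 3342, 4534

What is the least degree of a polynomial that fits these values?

3

D1: 424, 580, 760, 964, 1192
D2: 156, 180, 204, 228
D3: 24, 24, 24
The third differences are constant, so the polynomial has degree 3.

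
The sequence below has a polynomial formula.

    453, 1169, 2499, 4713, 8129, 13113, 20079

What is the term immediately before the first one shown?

First differences: 716  1330  2214  3416  4984  6966
Second differences: 614  884  1202  1568  1982
Third differences: 270  318  366  414
Fourth differences: 48  48  48
The fourth differences are constant at 48.
Work back: 270 − 48 = 222;  614 − 222 = 392;  716 − 392 = 324;  453 − 324 = 129

129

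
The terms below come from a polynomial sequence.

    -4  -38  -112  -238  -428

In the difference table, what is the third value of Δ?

-126

Δ: -34, -74, -126, -190
Δ²: -40, -52, -64
Δ³: -12, -12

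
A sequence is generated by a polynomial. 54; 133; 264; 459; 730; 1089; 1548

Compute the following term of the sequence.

2119

Δ: 79, 131, 195, 271, 359, 459
Δ²: 52, 64, 76, 88, 100
Δ³: 12, 12, 12, 12
Third differences constant at 12.
100 + 12 = 112;  459 + 112 = 571;  1548 + 571 = 2119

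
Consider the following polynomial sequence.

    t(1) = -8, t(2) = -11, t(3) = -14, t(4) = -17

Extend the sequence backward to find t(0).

-5

-3  -3  -3
The first differences are constant at -3.
Work back: -8 + 3 = -5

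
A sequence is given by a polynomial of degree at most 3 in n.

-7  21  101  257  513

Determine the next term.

893

First differences: 28, 80, 156, 256
Second differences: 52, 76, 100
Third differences: 24, 24
Constant third difference = 24, so extend:
100 + 24 = 124;  256 + 124 = 380;  513 + 380 = 893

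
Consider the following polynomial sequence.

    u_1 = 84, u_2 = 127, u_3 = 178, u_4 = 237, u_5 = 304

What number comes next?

Δ: 43  51  59  67
Δ²: 8  8  8
The second differences are constant (8).
67 + 8 = 75;  304 + 75 = 379

379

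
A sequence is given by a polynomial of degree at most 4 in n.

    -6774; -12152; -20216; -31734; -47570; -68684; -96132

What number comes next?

Δ: -5378, -8064, -11518, -15836, -21114, -27448
Δ²: -2686, -3454, -4318, -5278, -6334
Δ³: -768, -864, -960, -1056
Δ⁴: -96, -96, -96
Constant fourth difference = -96, so extend:
-1056 − 96 = -1152;  -6334 − 1152 = -7486;  -27448 − 7486 = -34934;  -96132 − 34934 = -131066

-131066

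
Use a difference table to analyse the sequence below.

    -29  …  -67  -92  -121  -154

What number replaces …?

-46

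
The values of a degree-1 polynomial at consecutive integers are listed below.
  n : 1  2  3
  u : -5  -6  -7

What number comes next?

-8

Δ: -1 , -1
First differences constant at -1.
-7 − 1 = -8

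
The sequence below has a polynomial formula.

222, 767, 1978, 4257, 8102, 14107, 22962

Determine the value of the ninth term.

First differences: 545  1211  2279  3845  6005  8855
Second differences: 666  1068  1566  2160  2850
Third differences: 402  498  594  690
Fourth differences: 96  96  96
Constant fourth difference = 96, so extend:
690 + 96 = 786;  2850 + 786 = 3636;  8855 + 3636 = 12491;  22962 + 12491 = 35453
786 + 96 = 882;  3636 + 882 = 4518;  12491 + 4518 = 17009;  35453 + 17009 = 52462

52462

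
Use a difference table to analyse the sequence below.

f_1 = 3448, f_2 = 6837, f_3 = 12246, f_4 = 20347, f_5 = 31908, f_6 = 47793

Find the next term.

Δ: 3389 , 5409 , 8101 , 11561 , 15885
Δ²: 2020 , 2692 , 3460 , 4324
Δ³: 672 , 768 , 864
Δ⁴: 96 , 96
Fourth differences constant at 96.
864 + 96 = 960;  4324 + 960 = 5284;  15885 + 5284 = 21169;  47793 + 21169 = 68962

68962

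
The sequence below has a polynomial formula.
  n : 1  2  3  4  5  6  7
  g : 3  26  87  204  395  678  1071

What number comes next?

D1: 23 , 61 , 117 , 191 , 283 , 393
D2: 38 , 56 , 74 , 92 , 110
D3: 18 , 18 , 18 , 18
Constant third difference = 18, so extend:
110 + 18 = 128;  393 + 128 = 521;  1071 + 521 = 1592

1592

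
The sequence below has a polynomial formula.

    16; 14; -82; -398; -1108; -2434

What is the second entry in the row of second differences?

-220

First differences: -2, -96, -316, -710, -1326
Second differences: -94, -220, -394, -616
Third differences: -126, -174, -222
Fourth differences: -48, -48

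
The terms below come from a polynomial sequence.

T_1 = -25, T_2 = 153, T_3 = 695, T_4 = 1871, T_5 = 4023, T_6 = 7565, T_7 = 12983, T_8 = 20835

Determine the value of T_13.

121175

First differences: 178, 542, 1176, 2152, 3542, 5418, 7852
Second differences: 364, 634, 976, 1390, 1876, 2434
Third differences: 270, 342, 414, 486, 558
Fourth differences: 72, 72, 72, 72
The fourth differences are constant (72).
558 + 72 = 630;  2434 + 630 = 3064;  7852 + 3064 = 10916;  20835 + 10916 = 31751
630 + 72 = 702;  3064 + 702 = 3766;  10916 + 3766 = 14682;  31751 + 14682 = 46433
702 + 72 = 774;  3766 + 774 = 4540;  14682 + 4540 = 19222;  46433 + 19222 = 65655
774 + 72 = 846;  4540 + 846 = 5386;  19222 + 5386 = 24608;  65655 + 24608 = 90263
846 + 72 = 918;  5386 + 918 = 6304;  24608 + 6304 = 30912;  90263 + 30912 = 121175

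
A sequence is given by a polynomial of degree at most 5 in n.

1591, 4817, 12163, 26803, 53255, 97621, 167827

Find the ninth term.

D1: 3226, 7346, 14640, 26452, 44366, 70206
D2: 4120, 7294, 11812, 17914, 25840
D3: 3174, 4518, 6102, 7926
D4: 1344, 1584, 1824
D5: 240, 240
Fifth differences constant at 240.
1824 + 240 = 2064;  7926 + 2064 = 9990;  25840 + 9990 = 35830;  70206 + 35830 = 106036;  167827 + 106036 = 273863
2064 + 240 = 2304;  9990 + 2304 = 12294;  35830 + 12294 = 48124;  106036 + 48124 = 154160;  273863 + 154160 = 428023

428023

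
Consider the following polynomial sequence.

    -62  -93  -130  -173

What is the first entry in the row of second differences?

-6

Δ: -31, -37, -43
Δ²: -6, -6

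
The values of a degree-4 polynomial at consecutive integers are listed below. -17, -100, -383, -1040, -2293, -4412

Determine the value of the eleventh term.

-40807

D1: -83, -283, -657, -1253, -2119
D2: -200, -374, -596, -866
D3: -174, -222, -270
D4: -48, -48
Fourth differences constant at -48.
-270 − 48 = -318;  -866 − 318 = -1184;  -2119 − 1184 = -3303;  -4412 − 3303 = -7715
-318 − 48 = -366;  -1184 − 366 = -1550;  -3303 − 1550 = -4853;  -7715 − 4853 = -12568
-366 − 48 = -414;  -1550 − 414 = -1964;  -4853 − 1964 = -6817;  -12568 − 6817 = -19385
-414 − 48 = -462;  -1964 − 462 = -2426;  -6817 − 2426 = -9243;  -19385 − 9243 = -28628
-462 − 48 = -510;  -2426 − 510 = -2936;  -9243 − 2936 = -12179;  -28628 − 12179 = -40807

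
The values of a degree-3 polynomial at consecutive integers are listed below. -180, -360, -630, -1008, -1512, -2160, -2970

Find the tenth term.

First differences: -180  -270  -378  -504  -648  -810
Second differences: -90  -108  -126  -144  -162
Third differences: -18  -18  -18  -18
Constant third difference = -18, so extend:
-162 − 18 = -180;  -810 − 180 = -990;  -2970 − 990 = -3960
-180 − 18 = -198;  -990 − 198 = -1188;  -3960 − 1188 = -5148
-198 − 18 = -216;  -1188 − 216 = -1404;  -5148 − 1404 = -6552

-6552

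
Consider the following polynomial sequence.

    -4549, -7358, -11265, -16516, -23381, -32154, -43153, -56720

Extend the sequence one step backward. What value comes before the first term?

-2616

First differences: -2809, -3907, -5251, -6865, -8773, -10999, -13567
Second differences: -1098, -1344, -1614, -1908, -2226, -2568
Third differences: -246, -270, -294, -318, -342
Fourth differences: -24, -24, -24, -24
The fourth differences are constant at -24.
Work back: -246 + 24 = -222;  -1098 + 222 = -876;  -2809 + 876 = -1933;  -4549 + 1933 = -2616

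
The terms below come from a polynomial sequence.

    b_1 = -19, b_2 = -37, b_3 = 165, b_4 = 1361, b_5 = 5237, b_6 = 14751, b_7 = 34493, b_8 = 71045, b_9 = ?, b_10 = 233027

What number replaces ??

133341

Using the first 8 terms:
-18  202  1196  3876  9514  19742  36552
220  994  2680  5638  10228  16810
774  1686  2958  4590  6582
912  1272  1632  1992
360  360  360
Constant fifth difference = 360.
Extend forward: 1992 + 360 = 2352;  6582 + 2352 = 8934;  16810 + 8934 = 25744;  36552 + 25744 = 62296;  71045 + 62296 = 133341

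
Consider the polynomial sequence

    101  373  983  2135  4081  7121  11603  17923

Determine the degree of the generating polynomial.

D1: 272, 610, 1152, 1946, 3040, 4482, 6320
D2: 338, 542, 794, 1094, 1442, 1838
D3: 204, 252, 300, 348, 396
D4: 48, 48, 48, 48
The fourth differences are constant, so the polynomial has degree 4.

4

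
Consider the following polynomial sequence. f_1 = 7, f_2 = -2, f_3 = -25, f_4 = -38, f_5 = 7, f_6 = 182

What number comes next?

583

D1: -9 , -23 , -13 , 45 , 175
D2: -14 , 10 , 58 , 130
D3: 24 , 48 , 72
D4: 24 , 24
Fourth differences constant at 24.
72 + 24 = 96;  130 + 96 = 226;  175 + 226 = 401;  182 + 401 = 583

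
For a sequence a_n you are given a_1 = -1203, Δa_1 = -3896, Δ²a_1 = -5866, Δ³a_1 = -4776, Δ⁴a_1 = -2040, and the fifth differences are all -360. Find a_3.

-14861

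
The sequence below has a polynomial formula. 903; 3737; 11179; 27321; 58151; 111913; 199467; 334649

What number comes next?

First differences: 2834 , 7442 , 16142 , 30830 , 53762 , 87554 , 135182
Second differences: 4608 , 8700 , 14688 , 22932 , 33792 , 47628
Third differences: 4092 , 5988 , 8244 , 10860 , 13836
Fourth differences: 1896 , 2256 , 2616 , 2976
Fifth differences: 360 , 360 , 360
The fifth differences are constant (360).
2976 + 360 = 3336;  13836 + 3336 = 17172;  47628 + 17172 = 64800;  135182 + 64800 = 199982;  334649 + 199982 = 534631

534631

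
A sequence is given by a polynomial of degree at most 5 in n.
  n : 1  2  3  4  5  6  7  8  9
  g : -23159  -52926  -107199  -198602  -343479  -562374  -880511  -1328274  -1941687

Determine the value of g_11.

Δ: -29767  -54273  -91403  -144877  -218895  -318137  -447763  -613413
Δ²: -24506  -37130  -53474  -74018  -99242  -129626  -165650
Δ³: -12624  -16344  -20544  -25224  -30384  -36024
Δ⁴: -3720  -4200  -4680  -5160  -5640
Δ⁵: -480  -480  -480  -480
The fifth differences are constant (-480).
-5640 − 480 = -6120;  -36024 − 6120 = -42144;  -165650 − 42144 = -207794;  -613413 − 207794 = -821207;  -1941687 − 821207 = -2762894
-6120 − 480 = -6600;  -42144 − 6600 = -48744;  -207794 − 48744 = -256538;  -821207 − 256538 = -1077745;  -2762894 − 1077745 = -3840639

-3840639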